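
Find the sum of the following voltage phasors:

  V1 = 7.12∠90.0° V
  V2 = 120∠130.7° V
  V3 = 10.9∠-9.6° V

Step 1 — Convert each phasor to rectangular form:
  V1 = 7.12·(cos(90.0°) + j·sin(90.0°)) = 0 + j7.12 V
  V2 = 120·(cos(130.7°) + j·sin(130.7°)) = -78.25 + j90.98 V
  V3 = 10.9·(cos(-9.6°) + j·sin(-9.6°)) = 10.75 - j1.818 V
Step 2 — Sum components: V_total = -67.5 + j96.28 V.
Step 3 — Convert to polar: |V_total| = 117.6 V, ∠V_total = 125.0°.

V_total = 117.6∠125.0° V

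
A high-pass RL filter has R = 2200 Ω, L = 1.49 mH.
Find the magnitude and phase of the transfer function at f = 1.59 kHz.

Step 1 — Angular frequency: ω = 2π·1590 = 9990 rad/s.
Step 2 — Transfer function: H(jω) = jωL/(R + jωL).
Step 3 — Numerator jωL = j·14.89; denominator R + jωL = 2200 + j14.89.
Step 4 — H = 4.578e-05 + j0.006766.
Step 5 — Magnitude: |H| = 0.006766 (-43.4 dB); phase: φ = 89.6°.

|H| = 0.006766 (-43.4 dB), φ = 89.6°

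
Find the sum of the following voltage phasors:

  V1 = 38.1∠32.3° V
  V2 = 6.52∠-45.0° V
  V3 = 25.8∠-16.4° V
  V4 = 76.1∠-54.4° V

Step 1 — Convert each phasor to rectangular form:
  V1 = 38.1·(cos(32.3°) + j·sin(32.3°)) = 32.2 + j20.36 V
  V2 = 6.52·(cos(-45.0°) + j·sin(-45.0°)) = 4.61 - j4.61 V
  V3 = 25.8·(cos(-16.4°) + j·sin(-16.4°)) = 24.75 - j7.284 V
  V4 = 76.1·(cos(-54.4°) + j·sin(-54.4°)) = 44.3 - j61.88 V
Step 2 — Sum components: V_total = 105.9 - j53.41 V.
Step 3 — Convert to polar: |V_total| = 118.6 V, ∠V_total = -26.8°.

V_total = 118.6∠-26.8° V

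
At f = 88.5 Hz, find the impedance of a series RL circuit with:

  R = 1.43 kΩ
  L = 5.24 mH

Step 1 — Angular frequency: ω = 2π·f = 2π·88.5 = 556.1 rad/s.
Step 2 — Component impedances:
  R: Z = R = 1430 Ω
  L: Z = jωL = j·556.1·0.00524 = 0 + j2.914 Ω
Step 3 — Series combination: Z_total = R + L = 1430 + j2.914 Ω = 1430∠0.1° Ω.

Z = 1430 + j2.914 Ω = 1430∠0.1° Ω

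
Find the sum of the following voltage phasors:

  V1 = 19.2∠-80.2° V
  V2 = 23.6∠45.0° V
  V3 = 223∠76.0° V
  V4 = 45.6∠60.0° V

Step 1 — Convert each phasor to rectangular form:
  V1 = 19.2·(cos(-80.2°) + j·sin(-80.2°)) = 3.268 - j18.92 V
  V2 = 23.6·(cos(45.0°) + j·sin(45.0°)) = 16.69 + j16.69 V
  V3 = 223·(cos(76.0°) + j·sin(76.0°)) = 53.95 + j216.4 V
  V4 = 45.6·(cos(60.0°) + j·sin(60.0°)) = 22.8 + j39.49 V
Step 2 — Sum components: V_total = 96.7 + j253.6 V.
Step 3 — Convert to polar: |V_total| = 271.4 V, ∠V_total = 69.1°.

V_total = 271.4∠69.1° V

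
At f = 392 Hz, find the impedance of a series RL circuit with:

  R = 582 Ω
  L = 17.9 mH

Step 1 — Angular frequency: ω = 2π·f = 2π·392 = 2463 rad/s.
Step 2 — Component impedances:
  R: Z = R = 582 Ω
  L: Z = jωL = j·2463·0.0179 = 0 + j44.09 Ω
Step 3 — Series combination: Z_total = R + L = 582 + j44.09 Ω = 583.7∠4.3° Ω.

Z = 582 + j44.09 Ω = 583.7∠4.3° Ω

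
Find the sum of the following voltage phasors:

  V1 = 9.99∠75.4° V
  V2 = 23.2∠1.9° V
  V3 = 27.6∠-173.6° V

Step 1 — Convert each phasor to rectangular form:
  V1 = 9.99·(cos(75.4°) + j·sin(75.4°)) = 2.518 + j9.667 V
  V2 = 23.2·(cos(1.9°) + j·sin(1.9°)) = 23.19 + j0.7692 V
  V3 = 27.6·(cos(-173.6°) + j·sin(-173.6°)) = -27.43 - j3.077 V
Step 2 — Sum components: V_total = -1.723 + j7.36 V.
Step 3 — Convert to polar: |V_total| = 7.559 V, ∠V_total = 103.2°.

V_total = 7.559∠103.2° V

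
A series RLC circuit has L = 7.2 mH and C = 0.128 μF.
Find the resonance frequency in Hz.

Step 1 — Resonance condition Im(Z)=0 gives ω₀ = 1/√(LC).
Step 2 — ω₀ = 1/√(0.0072·1.28e-07) = 3.294e+04 rad/s.
Step 3 — f₀ = ω₀/(2π) = 5243 Hz.

f₀ = 5243 Hz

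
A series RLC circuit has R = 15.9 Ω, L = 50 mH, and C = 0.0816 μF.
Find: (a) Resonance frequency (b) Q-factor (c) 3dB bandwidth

Step 1 — Resonance: ω₀ = 1/√(LC) = 1/√(0.05·8.16e-08) = 1.566e+04 rad/s.
Step 2 — f₀ = ω₀/(2π) = 2492 Hz.
Step 3 — Series Q: Q = ω₀L/R = 1.566e+04·0.05/15.9 = 49.23.
Step 4 — Bandwidth: Δω = ω₀/Q = 318 rad/s; BW = Δω/(2π) = 50.61 Hz.

(a) f₀ = 2492 Hz  (b) Q = 49.23  (c) BW = 50.61 Hz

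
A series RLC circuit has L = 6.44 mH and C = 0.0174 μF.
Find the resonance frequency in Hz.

Step 1 — Resonance condition Im(Z)=0 gives ω₀ = 1/√(LC).
Step 2 — ω₀ = 1/√(0.00644·1.74e-08) = 9.447e+04 rad/s.
Step 3 — f₀ = ω₀/(2π) = 1.503e+04 Hz.

f₀ = 1.503e+04 Hz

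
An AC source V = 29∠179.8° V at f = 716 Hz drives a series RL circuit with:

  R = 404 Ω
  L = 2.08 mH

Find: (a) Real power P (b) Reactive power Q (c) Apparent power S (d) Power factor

Step 1 — Angular frequency: ω = 2π·f = 2π·716 = 4499 rad/s.
Step 2 — Component impedances:
  R: Z = R = 404 Ω
  L: Z = jωL = j·4499·0.00208 = 0 + j9.357 Ω
Step 3 — Series combination: Z_total = R + L = 404 + j9.357 Ω = 404.1∠1.3° Ω.
Step 4 — Source phasor: V = 29∠179.8° V = -29 + j0.1012 V.
Step 5 — Current: I = V / Z = -0.07174 + j0.001912 A = 0.07176∠178.5° A.
Step 6 — Complex power: S = V·I* = 2.081 + j0.04819 VA.
Step 7 — Real power: P = Re(S) = 2.081 W.
Step 8 — Reactive power: Q = Im(S) = 0.04819 VAR.
Step 9 — Apparent power: |S| = 2.081 VA.
Step 10 — Power factor: PF = P/|S| = 0.9997 (lagging).

(a) P = 2.081 W  (b) Q = 0.04819 VAR  (c) S = 2.081 VA  (d) PF = 0.9997 (lagging)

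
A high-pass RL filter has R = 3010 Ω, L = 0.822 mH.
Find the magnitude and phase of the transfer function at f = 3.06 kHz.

Step 1 — Angular frequency: ω = 2π·3060 = 1.923e+04 rad/s.
Step 2 — Transfer function: H(jω) = jωL/(R + jωL).
Step 3 — Numerator jωL = j·15.8; denominator R + jωL = 3010 + j15.8.
Step 4 — H = 2.757e-05 + j0.00525.
Step 5 — Magnitude: |H| = 0.00525 (-45.6 dB); phase: φ = 89.7°.

|H| = 0.00525 (-45.6 dB), φ = 89.7°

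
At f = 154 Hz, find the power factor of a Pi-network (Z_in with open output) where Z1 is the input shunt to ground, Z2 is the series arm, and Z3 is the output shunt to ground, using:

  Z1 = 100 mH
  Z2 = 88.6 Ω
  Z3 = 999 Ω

Step 1 — Angular frequency: ω = 2π·f = 2π·154 = 967.6 rad/s.
Step 2 — Component impedances:
  Z1: Z = jωL = j·967.6·0.1 = 0 + j96.76 Ω
  Z2: Z = R = 88.6 Ω
  Z3: Z = R = 999 Ω
Step 3 — With open output, the series arm Z2 and the output shunt Z3 appear in series to ground: Z2 + Z3 = 1088 Ω.
Step 4 — Parallel with input shunt Z1: Z_in = Z1 || (Z2 + Z3) = 8.541 + j96 Ω = 96.38∠84.9° Ω.
Step 5 — Power factor: PF = cos(φ) = Re(Z)/|Z| = 8.541/96.38 = 0.08862.
Step 6 — Type: Im(Z) = 96 ⇒ lagging (phase φ = 84.9°).

PF = 0.08862 (lagging, φ = 84.9°)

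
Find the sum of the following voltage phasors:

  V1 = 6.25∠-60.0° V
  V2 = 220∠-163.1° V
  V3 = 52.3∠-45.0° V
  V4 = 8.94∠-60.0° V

Step 1 — Convert each phasor to rectangular form:
  V1 = 6.25·(cos(-60.0°) + j·sin(-60.0°)) = 3.125 - j5.413 V
  V2 = 220·(cos(-163.1°) + j·sin(-163.1°)) = -210.5 - j63.95 V
  V3 = 52.3·(cos(-45.0°) + j·sin(-45.0°)) = 36.98 - j36.98 V
  V4 = 8.94·(cos(-60.0°) + j·sin(-60.0°)) = 4.47 - j7.742 V
Step 2 — Sum components: V_total = -165.9 - j114.1 V.
Step 3 — Convert to polar: |V_total| = 201.4 V, ∠V_total = -145.5°.

V_total = 201.4∠-145.5° V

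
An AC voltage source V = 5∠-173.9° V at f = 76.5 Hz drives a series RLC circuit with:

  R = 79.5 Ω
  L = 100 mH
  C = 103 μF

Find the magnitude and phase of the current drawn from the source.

Step 1 — Angular frequency: ω = 2π·f = 2π·76.5 = 480.7 rad/s.
Step 2 — Component impedances:
  R: Z = R = 79.5 Ω
  L: Z = jωL = j·480.7·0.1 = 0 + j48.07 Ω
  C: Z = 1/(jωC) = -j/(ω·C) = 0 - j20.2 Ω
Step 3 — Series combination: Z_total = R + L + C = 79.5 + j27.87 Ω = 84.24∠19.3° Ω.
Step 4 — Source phasor: V = 5∠-173.9° V = -4.972 - j0.5313 V.
Step 5 — Ohm's law: I = V / Z_total = (-4.972 - j0.5313) / (79.5 + j27.87) = -0.05778 + j0.01357 A.
Step 6 — Convert to polar: |I| = 0.05935 A, ∠I = 166.8°.

I = 0.05935∠166.8° A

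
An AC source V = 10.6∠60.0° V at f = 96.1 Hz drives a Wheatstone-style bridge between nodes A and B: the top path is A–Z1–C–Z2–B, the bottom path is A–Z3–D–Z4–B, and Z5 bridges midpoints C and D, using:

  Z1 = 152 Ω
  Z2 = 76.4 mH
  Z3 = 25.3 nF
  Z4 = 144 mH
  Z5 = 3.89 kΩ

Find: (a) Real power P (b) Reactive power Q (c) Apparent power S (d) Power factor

Step 1 — Angular frequency: ω = 2π·f = 2π·96.1 = 603.8 rad/s.
Step 2 — Component impedances:
  Z1: Z = R = 152 Ω
  Z2: Z = jωL = j·603.8·0.0764 = 0 + j46.13 Ω
  Z3: Z = 1/(jωC) = -j/(ω·C) = 0 - j6.546e+04 Ω
  Z4: Z = jωL = j·603.8·0.144 = 0 + j86.95 Ω
  Z5: Z = R = 3890 Ω
Step 3 — Bridge requires nodal analysis (the Z5 bridge couples midpoints C and D, so the two paths cannot be reduced to a simple series/parallel combination). Setting node B to ground and injecting 1 A at node A, the 3-node admittance system at A, C, D solves to V_A = Z_AB = 152.8 + j45.78 Ω = 159.5∠16.7° Ω.
Step 4 — Source phasor: V = 10.6∠60.0° V = 5.3 + j9.18 V.
Step 5 — Current: I = V / Z = 0.04836 + j0.0456 A = 0.06647∠43.3° A.
Step 6 — Complex power: S = V·I* = 0.6749 + j0.2023 VA.
Step 7 — Real power: P = Re(S) = 0.6749 W.
Step 8 — Reactive power: Q = Im(S) = 0.2023 VAR.
Step 9 — Apparent power: |S| = 0.7046 VA.
Step 10 — Power factor: PF = P/|S| = 0.9579 (lagging).

(a) P = 0.6749 W  (b) Q = 0.2023 VAR  (c) S = 0.7046 VA  (d) PF = 0.9579 (lagging)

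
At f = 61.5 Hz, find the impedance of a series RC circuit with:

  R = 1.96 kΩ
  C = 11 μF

Step 1 — Angular frequency: ω = 2π·f = 2π·61.5 = 386.4 rad/s.
Step 2 — Component impedances:
  R: Z = R = 1960 Ω
  C: Z = 1/(jωC) = -j/(ω·C) = 0 - j235.3 Ω
Step 3 — Series combination: Z_total = R + C = 1960 - j235.3 Ω = 1974∠-6.8° Ω.

Z = 1960 - j235.3 Ω = 1974∠-6.8° Ω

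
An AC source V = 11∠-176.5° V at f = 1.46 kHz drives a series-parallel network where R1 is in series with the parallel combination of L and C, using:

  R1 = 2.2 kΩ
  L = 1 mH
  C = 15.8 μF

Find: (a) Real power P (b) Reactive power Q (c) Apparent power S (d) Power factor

Step 1 — Angular frequency: ω = 2π·f = 2π·1460 = 9173 rad/s.
Step 2 — Component impedances:
  R1: Z = R = 2200 Ω
  L: Z = jωL = j·9173·0.001 = 0 + j9.173 Ω
  C: Z = 1/(jωC) = -j/(ω·C) = 0 - j6.899 Ω
Step 3 — Parallel branch: L || C = 1/(1/L + 1/C) = 0 - j27.83 Ω.
Step 4 — Series with R1: Z_total = R1 + (L || C) = 2200 - j27.83 Ω = 2200∠-0.7° Ω.
Step 5 — Source phasor: V = 11∠-176.5° V = -10.98 - j0.6715 V.
Step 6 — Current: I = V / Z = -0.004986 - j0.0003683 A = 0.005∠-175.8° A.
Step 7 — Complex power: S = V·I* = 0.05499 - j0.0006957 VA.
Step 8 — Real power: P = Re(S) = 0.05499 W.
Step 9 — Reactive power: Q = Im(S) = -0.0006957 VAR.
Step 10 — Apparent power: |S| = 0.055 VA.
Step 11 — Power factor: PF = P/|S| = 0.9999 (leading).

(a) P = 0.05499 W  (b) Q = -0.0006957 VAR  (c) S = 0.055 VA  (d) PF = 0.9999 (leading)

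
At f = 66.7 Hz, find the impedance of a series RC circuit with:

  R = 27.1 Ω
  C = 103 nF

Step 1 — Angular frequency: ω = 2π·f = 2π·66.7 = 419.1 rad/s.
Step 2 — Component impedances:
  R: Z = R = 27.1 Ω
  C: Z = 1/(jωC) = -j/(ω·C) = 0 - j2.317e+04 Ω
Step 3 — Series combination: Z_total = R + C = 27.1 - j2.317e+04 Ω = 2.317e+04∠-89.9° Ω.

Z = 27.1 - j2.317e+04 Ω = 2.317e+04∠-89.9° Ω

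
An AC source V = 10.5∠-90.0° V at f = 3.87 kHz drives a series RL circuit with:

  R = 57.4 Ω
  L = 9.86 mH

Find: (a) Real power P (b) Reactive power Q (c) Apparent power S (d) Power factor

Step 1 — Angular frequency: ω = 2π·f = 2π·3870 = 2.432e+04 rad/s.
Step 2 — Component impedances:
  R: Z = R = 57.4 Ω
  L: Z = jωL = j·2.432e+04·0.00986 = 0 + j239.8 Ω
Step 3 — Series combination: Z_total = R + L = 57.4 + j239.8 Ω = 246.5∠76.5° Ω.
Step 4 — Source phasor: V = 10.5∠-90.0° V = 0 - j10.5 V.
Step 5 — Current: I = V / Z = -0.04142 - j0.009917 A = 0.04259∠-166.5° A.
Step 6 — Complex power: S = V·I* = 0.1041 + j0.4349 VA.
Step 7 — Real power: P = Re(S) = 0.1041 W.
Step 8 — Reactive power: Q = Im(S) = 0.4349 VAR.
Step 9 — Apparent power: |S| = 0.4472 VA.
Step 10 — Power factor: PF = P/|S| = 0.2328 (lagging).

(a) P = 0.1041 W  (b) Q = 0.4349 VAR  (c) S = 0.4472 VA  (d) PF = 0.2328 (lagging)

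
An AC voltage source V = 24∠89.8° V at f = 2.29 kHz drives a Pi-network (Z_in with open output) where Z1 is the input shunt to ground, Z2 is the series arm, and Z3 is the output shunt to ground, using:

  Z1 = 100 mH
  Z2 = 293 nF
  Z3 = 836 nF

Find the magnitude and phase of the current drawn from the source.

Step 1 — Angular frequency: ω = 2π·f = 2π·2290 = 1.439e+04 rad/s.
Step 2 — Component impedances:
  Z1: Z = jωL = j·1.439e+04·0.1 = 0 + j1439 Ω
  Z2: Z = 1/(jωC) = -j/(ω·C) = 0 - j237.2 Ω
  Z3: Z = 1/(jωC) = -j/(ω·C) = 0 - j83.13 Ω
Step 3 — With open output, the series arm Z2 and the output shunt Z3 appear in series to ground: Z2 + Z3 = 0 - j320.3 Ω.
Step 4 — Parallel with input shunt Z1: Z_in = Z1 || (Z2 + Z3) = 0 - j412.1 Ω = 412.1∠-90.0° Ω.
Step 5 — Source phasor: V = 24∠89.8° V = 0.08378 + j24 V.
Step 6 — Ohm's law: I = V / Z_total = (0.08378 + j24) / (0 - j412.1) = -0.05824 + j0.0002033 A.
Step 7 — Convert to polar: |I| = 0.05824 A, ∠I = 179.8°.

I = 0.05824∠179.8° A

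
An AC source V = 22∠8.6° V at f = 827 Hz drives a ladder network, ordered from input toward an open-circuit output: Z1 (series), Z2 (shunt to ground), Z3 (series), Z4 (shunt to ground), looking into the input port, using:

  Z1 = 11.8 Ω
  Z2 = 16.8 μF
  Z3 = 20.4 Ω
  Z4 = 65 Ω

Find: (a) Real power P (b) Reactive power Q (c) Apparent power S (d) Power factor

Step 1 — Angular frequency: ω = 2π·f = 2π·827 = 5196 rad/s.
Step 2 — Component impedances:
  Z1: Z = R = 11.8 Ω
  Z2: Z = 1/(jωC) = -j/(ω·C) = 0 - j11.46 Ω
  Z3: Z = R = 20.4 Ω
  Z4: Z = R = 65 Ω
Step 3 — Ladder network (open output): work backward from the far end, alternating series and parallel combinations. Z_in = 13.31 - j11.25 Ω = 17.43∠-40.2° Ω.
Step 4 — Source phasor: V = 22∠8.6° V = 21.75 + j3.29 V.
Step 5 — Current: I = V / Z = 0.8312 + j0.95 A = 1.262∠48.8° A.
Step 6 — Complex power: S = V·I* = 21.21 - j17.93 VA.
Step 7 — Real power: P = Re(S) = 21.21 W.
Step 8 — Reactive power: Q = Im(S) = -17.93 VAR.
Step 9 — Apparent power: |S| = 27.77 VA.
Step 10 — Power factor: PF = P/|S| = 0.7636 (leading).

(a) P = 21.21 W  (b) Q = -17.93 VAR  (c) S = 27.77 VA  (d) PF = 0.7636 (leading)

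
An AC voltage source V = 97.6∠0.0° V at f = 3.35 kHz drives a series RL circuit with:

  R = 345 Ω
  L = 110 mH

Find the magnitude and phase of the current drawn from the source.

Step 1 — Angular frequency: ω = 2π·f = 2π·3350 = 2.105e+04 rad/s.
Step 2 — Component impedances:
  R: Z = R = 345 Ω
  L: Z = jωL = j·2.105e+04·0.11 = 0 + j2315 Ω
Step 3 — Series combination: Z_total = R + L = 345 + j2315 Ω = 2341∠81.5° Ω.
Step 4 — Source phasor: V = 97.6∠0.0° V = 97.6 V.
Step 5 — Ohm's law: I = V / Z_total = (97.6) / (345 + j2315) = 0.006145 - j0.04124 A.
Step 6 — Convert to polar: |I| = 0.04169 A, ∠I = -81.5°.

I = 0.04169∠-81.5° A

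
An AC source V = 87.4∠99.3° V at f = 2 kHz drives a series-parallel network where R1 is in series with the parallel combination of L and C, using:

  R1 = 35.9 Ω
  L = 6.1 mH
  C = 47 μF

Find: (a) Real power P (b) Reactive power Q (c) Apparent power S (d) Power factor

Step 1 — Angular frequency: ω = 2π·f = 2π·2000 = 1.257e+04 rad/s.
Step 2 — Component impedances:
  R1: Z = R = 35.9 Ω
  L: Z = jωL = j·1.257e+04·0.0061 = 0 + j76.65 Ω
  C: Z = 1/(jωC) = -j/(ω·C) = 0 - j1.693 Ω
Step 3 — Parallel branch: L || C = 1/(1/L + 1/C) = 0 - j1.731 Ω.
Step 4 — Series with R1: Z_total = R1 + (L || C) = 35.9 - j1.731 Ω = 35.94∠-2.8° Ω.
Step 5 — Source phasor: V = 87.4∠99.3° V = -14.12 + j86.25 V.
Step 6 — Current: I = V / Z = -0.5081 + j2.378 A = 2.432∠102.1° A.
Step 7 — Complex power: S = V·I* = 212.3 - j10.24 VA.
Step 8 — Real power: P = Re(S) = 212.3 W.
Step 9 — Reactive power: Q = Im(S) = -10.24 VAR.
Step 10 — Apparent power: |S| = 212.5 VA.
Step 11 — Power factor: PF = P/|S| = 0.9988 (leading).

(a) P = 212.3 W  (b) Q = -10.24 VAR  (c) S = 212.5 VA  (d) PF = 0.9988 (leading)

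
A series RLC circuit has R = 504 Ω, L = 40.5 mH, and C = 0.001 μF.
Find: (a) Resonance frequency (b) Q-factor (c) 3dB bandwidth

Step 1 — Resonance: ω₀ = 1/√(LC) = 1/√(0.0405·1e-09) = 1.571e+05 rad/s.
Step 2 — f₀ = ω₀/(2π) = 2.501e+04 Hz.
Step 3 — Series Q: Q = ω₀L/R = 1.571e+05·0.0405/504 = 12.63.
Step 4 — Bandwidth: Δω = ω₀/Q = 1.244e+04 rad/s; BW = Δω/(2π) = 1981 Hz.

(a) f₀ = 2.501e+04 Hz  (b) Q = 12.63  (c) BW = 1981 Hz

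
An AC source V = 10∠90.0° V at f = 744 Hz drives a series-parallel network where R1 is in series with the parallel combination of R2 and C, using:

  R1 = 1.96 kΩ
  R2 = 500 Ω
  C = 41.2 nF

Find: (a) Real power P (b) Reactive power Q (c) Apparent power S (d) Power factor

Step 1 — Angular frequency: ω = 2π·f = 2π·744 = 4675 rad/s.
Step 2 — Component impedances:
  R1: Z = R = 1960 Ω
  R2: Z = R = 500 Ω
  C: Z = 1/(jωC) = -j/(ω·C) = 0 - j5192 Ω
Step 3 — Parallel branch: R2 || C = 1/(1/R2 + 1/C) = 495.4 - j47.71 Ω.
Step 4 — Series with R1: Z_total = R1 + (R2 || C) = 2455 - j47.71 Ω = 2456∠-1.1° Ω.
Step 5 — Source phasor: V = 10∠90.0° V = 0 + j10 V.
Step 6 — Current: I = V / Z = -7.91e-05 + j0.004071 A = 0.004072∠91.1° A.
Step 7 — Complex power: S = V·I* = 0.04071 - j0.000791 VA.
Step 8 — Real power: P = Re(S) = 0.04071 W.
Step 9 — Reactive power: Q = Im(S) = -0.000791 VAR.
Step 10 — Apparent power: |S| = 0.04072 VA.
Step 11 — Power factor: PF = P/|S| = 0.9998 (leading).

(a) P = 0.04071 W  (b) Q = -0.000791 VAR  (c) S = 0.04072 VA  (d) PF = 0.9998 (leading)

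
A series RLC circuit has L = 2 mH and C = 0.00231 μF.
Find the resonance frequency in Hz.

Step 1 — Resonance condition Im(Z)=0 gives ω₀ = 1/√(LC).
Step 2 — ω₀ = 1/√(0.002·2.31e-09) = 4.652e+05 rad/s.
Step 3 — f₀ = ω₀/(2π) = 7.405e+04 Hz.

f₀ = 7.405e+04 Hz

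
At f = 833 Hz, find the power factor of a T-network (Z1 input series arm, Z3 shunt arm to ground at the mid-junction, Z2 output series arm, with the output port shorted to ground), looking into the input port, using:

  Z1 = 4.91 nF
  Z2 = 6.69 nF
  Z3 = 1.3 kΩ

Step 1 — Angular frequency: ω = 2π·f = 2π·833 = 5234 rad/s.
Step 2 — Component impedances:
  Z1: Z = 1/(jωC) = -j/(ω·C) = 0 - j3.891e+04 Ω
  Z2: Z = 1/(jωC) = -j/(ω·C) = 0 - j2.856e+04 Ω
  Z3: Z = R = 1300 Ω
Step 3 — With the output port shorted to ground, the output series arm Z2 runs from the junction to ground; the shunt arm Z3 also runs from the junction to ground. They appear in parallel: Z3 || Z2 = 1297 - j59.05 Ω.
Step 4 — Series with input arm Z1: Z_in = Z1 + (Z3 || Z2) = 1297 - j3.897e+04 Ω = 3.899e+04∠-88.1° Ω.
Step 5 — Power factor: PF = cos(φ) = Re(Z)/|Z| = 1297.3/38994 = 0.03327.
Step 6 — Type: Im(Z) = -3.897e+04 ⇒ leading (phase φ = -88.1°).

PF = 0.03327 (leading, φ = -88.1°)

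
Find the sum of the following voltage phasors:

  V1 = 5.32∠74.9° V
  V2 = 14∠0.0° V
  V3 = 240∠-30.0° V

Step 1 — Convert each phasor to rectangular form:
  V1 = 5.32·(cos(74.9°) + j·sin(74.9°)) = 1.386 + j5.136 V
  V2 = 14·(cos(0.0°) + j·sin(0.0°)) = 14 V
  V3 = 240·(cos(-30.0°) + j·sin(-30.0°)) = 207.8 - j120 V
Step 2 — Sum components: V_total = 223.2 - j114.9 V.
Step 3 — Convert to polar: |V_total| = 251.1 V, ∠V_total = -27.2°.

V_total = 251.1∠-27.2° V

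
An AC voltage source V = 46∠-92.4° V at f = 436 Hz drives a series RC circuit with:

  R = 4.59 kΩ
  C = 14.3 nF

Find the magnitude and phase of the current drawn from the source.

Step 1 — Angular frequency: ω = 2π·f = 2π·436 = 2739 rad/s.
Step 2 — Component impedances:
  R: Z = R = 4590 Ω
  C: Z = 1/(jωC) = -j/(ω·C) = 0 - j2.553e+04 Ω
Step 3 — Series combination: Z_total = R + C = 4590 - j2.553e+04 Ω = 2.594e+04∠-79.8° Ω.
Step 4 — Source phasor: V = 46∠-92.4° V = -1.926 - j45.96 V.
Step 5 — Ohm's law: I = V / Z_total = (-1.926 - j45.96) / (4590 - j2.553e+04) = 0.001731 - j0.0003867 A.
Step 6 — Convert to polar: |I| = 0.001774 A, ∠I = -12.6°.

I = 0.001774∠-12.6° A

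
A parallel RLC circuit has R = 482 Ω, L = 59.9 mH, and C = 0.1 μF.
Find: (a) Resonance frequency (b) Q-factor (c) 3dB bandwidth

Step 1 — Resonance: ω₀ = 1/√(LC) = 1/√(0.0599·1e-07) = 1.292e+04 rad/s.
Step 2 — f₀ = ω₀/(2π) = 2056 Hz.
Step 3 — Parallel Q: Q = R/(ω₀L) = 482/(1.292e+04·0.0599) = 0.6228.
Step 4 — Bandwidth: Δω = ω₀/Q = 2.075e+04 rad/s; BW = Δω/(2π) = 3302 Hz.

(a) f₀ = 2056 Hz  (b) Q = 0.6228  (c) BW = 3302 Hz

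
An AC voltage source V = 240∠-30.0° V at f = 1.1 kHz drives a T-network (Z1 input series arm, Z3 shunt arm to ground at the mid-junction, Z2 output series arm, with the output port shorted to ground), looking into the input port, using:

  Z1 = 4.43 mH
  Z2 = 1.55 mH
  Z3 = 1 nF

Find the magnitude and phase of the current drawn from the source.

Step 1 — Angular frequency: ω = 2π·f = 2π·1100 = 6912 rad/s.
Step 2 — Component impedances:
  Z1: Z = jωL = j·6912·0.00443 = 0 + j30.62 Ω
  Z2: Z = jωL = j·6912·0.00155 = 0 + j10.71 Ω
  Z3: Z = 1/(jωC) = -j/(ω·C) = 0 - j1.447e+05 Ω
Step 3 — With the output port shorted to ground, the output series arm Z2 runs from the junction to ground; the shunt arm Z3 also runs from the junction to ground. They appear in parallel: Z3 || Z2 = 0 + j10.71 Ω.
Step 4 — Series with input arm Z1: Z_in = Z1 + (Z3 || Z2) = 0 + j41.33 Ω = 41.33∠90.0° Ω.
Step 5 — Source phasor: V = 240∠-30.0° V = 207.8 - j120 V.
Step 6 — Ohm's law: I = V / Z_total = (207.8 - j120) / (0 + j41.33) = -2.903 - j5.029 A.
Step 7 — Convert to polar: |I| = 5.807 A, ∠I = -120.0°.

I = 5.807∠-120.0° A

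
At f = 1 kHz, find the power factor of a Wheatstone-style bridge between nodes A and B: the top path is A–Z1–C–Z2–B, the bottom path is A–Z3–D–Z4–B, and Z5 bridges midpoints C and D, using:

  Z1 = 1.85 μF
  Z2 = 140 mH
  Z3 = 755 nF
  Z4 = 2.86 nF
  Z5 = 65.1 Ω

Step 1 — Angular frequency: ω = 2π·f = 2π·1000 = 6283 rad/s.
Step 2 — Component impedances:
  Z1: Z = 1/(jωC) = -j/(ω·C) = 0 - j86.03 Ω
  Z2: Z = jωL = j·6283·0.14 = 0 + j879.6 Ω
  Z3: Z = 1/(jωC) = -j/(ω·C) = 0 - j210.8 Ω
  Z4: Z = 1/(jωC) = -j/(ω·C) = 0 - j5.565e+04 Ω
  Z5: Z = R = 65.1 Ω
Step 3 — Bridge requires nodal analysis (the Z5 bridge couples midpoints C and D, so the two paths cannot be reduced to a simple series/parallel combination). Setting node B to ground and injecting 1 A at node A, the 3-node admittance system at A, C, D solves to V_A = Z_AB = 5.809 + j831.4 Ω = 831.4∠89.6° Ω.
Step 4 — Power factor: PF = cos(φ) = Re(Z)/|Z| = 5.809/831.4 = 0.006987.
Step 5 — Type: Im(Z) = 831.4 ⇒ lagging (phase φ = 89.6°).

PF = 0.006987 (lagging, φ = 89.6°)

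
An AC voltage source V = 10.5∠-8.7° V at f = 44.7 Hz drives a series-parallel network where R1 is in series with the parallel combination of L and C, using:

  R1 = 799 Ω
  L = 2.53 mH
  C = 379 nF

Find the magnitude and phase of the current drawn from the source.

Step 1 — Angular frequency: ω = 2π·f = 2π·44.7 = 280.9 rad/s.
Step 2 — Component impedances:
  R1: Z = R = 799 Ω
  L: Z = jωL = j·280.9·0.00253 = 0 + j0.7106 Ω
  C: Z = 1/(jωC) = -j/(ω·C) = 0 - j9394 Ω
Step 3 — Parallel branch: L || C = 1/(1/L + 1/C) = 0 + j0.7106 Ω.
Step 4 — Series with R1: Z_total = R1 + (L || C) = 799 + j0.7106 Ω = 799∠0.1° Ω.
Step 5 — Source phasor: V = 10.5∠-8.7° V = 10.38 - j1.588 V.
Step 6 — Ohm's law: I = V / Z_total = (10.38 - j1.588) / (799 + j0.7106) = 0.01299 - j0.001999 A.
Step 7 — Convert to polar: |I| = 0.01314 A, ∠I = -8.8°.

I = 0.01314∠-8.8° A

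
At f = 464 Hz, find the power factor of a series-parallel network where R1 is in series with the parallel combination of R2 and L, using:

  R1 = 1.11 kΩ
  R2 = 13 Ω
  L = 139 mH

Step 1 — Angular frequency: ω = 2π·f = 2π·464 = 2915 rad/s.
Step 2 — Component impedances:
  R1: Z = R = 1110 Ω
  R2: Z = R = 13 Ω
  L: Z = jωL = j·2915·0.139 = 0 + j405.2 Ω
Step 3 — Parallel branch: R2 || L = 1/(1/R2 + 1/L) = 12.99 + j0.4166 Ω.
Step 4 — Series with R1: Z_total = R1 + (R2 || L) = 1123 + j0.4166 Ω = 1123∠0.0° Ω.
Step 5 — Power factor: PF = cos(φ) = Re(Z)/|Z| = 1123/1123 = 1.
Step 6 — Type: Im(Z) = 0.4166 ⇒ lagging (phase φ = 0.0°).

PF = 1 (lagging, φ = 0.0°)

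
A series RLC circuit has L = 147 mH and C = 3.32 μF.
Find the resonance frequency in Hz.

Step 1 — Resonance condition Im(Z)=0 gives ω₀ = 1/√(LC).
Step 2 — ω₀ = 1/√(0.147·3.32e-06) = 1431 rad/s.
Step 3 — f₀ = ω₀/(2π) = 227.8 Hz.

f₀ = 227.8 Hz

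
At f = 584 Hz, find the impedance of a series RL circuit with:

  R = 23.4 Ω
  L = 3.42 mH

Step 1 — Angular frequency: ω = 2π·f = 2π·584 = 3669 rad/s.
Step 2 — Component impedances:
  R: Z = R = 23.4 Ω
  L: Z = jωL = j·3669·0.00342 = 0 + j12.55 Ω
Step 3 — Series combination: Z_total = R + L = 23.4 + j12.55 Ω = 26.55∠28.2° Ω.

Z = 23.4 + j12.55 Ω = 26.55∠28.2° Ω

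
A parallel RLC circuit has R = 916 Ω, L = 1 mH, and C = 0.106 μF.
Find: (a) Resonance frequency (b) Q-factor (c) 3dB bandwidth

Step 1 — Resonance: ω₀ = 1/√(LC) = 1/√(0.001·1.06e-07) = 9.713e+04 rad/s.
Step 2 — f₀ = ω₀/(2π) = 1.546e+04 Hz.
Step 3 — Parallel Q: Q = R/(ω₀L) = 916/(9.713e+04·0.001) = 9.431.
Step 4 — Bandwidth: Δω = ω₀/Q = 1.03e+04 rad/s; BW = Δω/(2π) = 1639 Hz.

(a) f₀ = 1.546e+04 Hz  (b) Q = 9.431  (c) BW = 1639 Hz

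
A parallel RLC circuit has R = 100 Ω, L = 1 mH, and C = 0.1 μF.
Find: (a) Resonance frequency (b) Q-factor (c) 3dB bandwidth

Step 1 — Resonance: ω₀ = 1/√(LC) = 1/√(0.001·1e-07) = 1e+05 rad/s.
Step 2 — f₀ = ω₀/(2π) = 1.592e+04 Hz.
Step 3 — Parallel Q: Q = R/(ω₀L) = 100/(1e+05·0.001) = 1.
Step 4 — Bandwidth: Δω = ω₀/Q = 1e+05 rad/s; BW = Δω/(2π) = 1.592e+04 Hz.

(a) f₀ = 1.592e+04 Hz  (b) Q = 1  (c) BW = 1.592e+04 Hz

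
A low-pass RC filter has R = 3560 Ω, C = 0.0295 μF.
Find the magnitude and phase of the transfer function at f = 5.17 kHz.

Step 1 — Angular frequency: ω = 2π·5170 = 3.248e+04 rad/s.
Step 2 — Transfer function: H(jω) = 1/(1 + jωRC).
Step 3 — Denominator: 1 + jωRC = 1 + j·3.248e+04·3560·2.95e-08 = 1 + j3.411.
Step 4 — H = 0.07913 - j0.2699.
Step 5 — Magnitude: |H| = 0.2813 (-11.0 dB); phase: φ = -73.7°.

|H| = 0.2813 (-11.0 dB), φ = -73.7°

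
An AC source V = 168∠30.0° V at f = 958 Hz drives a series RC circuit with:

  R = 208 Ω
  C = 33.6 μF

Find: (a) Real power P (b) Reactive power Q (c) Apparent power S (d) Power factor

Step 1 — Angular frequency: ω = 2π·f = 2π·958 = 6019 rad/s.
Step 2 — Component impedances:
  R: Z = R = 208 Ω
  C: Z = 1/(jωC) = -j/(ω·C) = 0 - j4.944 Ω
Step 3 — Series combination: Z_total = R + C = 208 - j4.944 Ω = 208.1∠-1.4° Ω.
Step 4 — Source phasor: V = 168∠30.0° V = 145.5 + j84 V.
Step 5 — Current: I = V / Z = 0.6895 + j0.4202 A = 0.8075∠31.4° A.
Step 6 — Complex power: S = V·I* = 135.6 - j3.224 VA.
Step 7 — Real power: P = Re(S) = 135.6 W.
Step 8 — Reactive power: Q = Im(S) = -3.224 VAR.
Step 9 — Apparent power: |S| = 135.7 VA.
Step 10 — Power factor: PF = P/|S| = 0.9997 (leading).

(a) P = 135.6 W  (b) Q = -3.224 VAR  (c) S = 135.7 VA  (d) PF = 0.9997 (leading)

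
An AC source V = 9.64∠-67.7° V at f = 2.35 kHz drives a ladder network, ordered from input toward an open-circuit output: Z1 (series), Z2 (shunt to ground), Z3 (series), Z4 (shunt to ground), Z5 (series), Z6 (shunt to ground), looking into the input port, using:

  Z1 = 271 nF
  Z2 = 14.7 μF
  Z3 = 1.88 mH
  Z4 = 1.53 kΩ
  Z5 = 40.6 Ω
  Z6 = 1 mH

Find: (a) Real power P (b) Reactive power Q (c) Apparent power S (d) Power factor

Step 1 — Angular frequency: ω = 2π·f = 2π·2350 = 1.477e+04 rad/s.
Step 2 — Component impedances:
  Z1: Z = 1/(jωC) = -j/(ω·C) = 0 - j249.9 Ω
  Z2: Z = 1/(jωC) = -j/(ω·C) = 0 - j4.607 Ω
  Z3: Z = jωL = j·1.477e+04·0.00188 = 0 + j27.76 Ω
  Z4: Z = R = 1530 Ω
  Z5: Z = R = 40.6 Ω
  Z6: Z = jωL = j·1.477e+04·0.001 = 0 + j14.77 Ω
Step 3 — Ladder network (open output): work backward from the far end, alternating series and parallel combinations. Z_in = 0.285 - j254.8 Ω = 254.8∠-89.9° Ω.
Step 4 — Source phasor: V = 9.64∠-67.7° V = 3.658 - j8.919 V.
Step 5 — Current: I = V / Z = 0.03502 + j0.01432 A = 0.03784∠22.2° A.
Step 6 — Complex power: S = V·I* = 0.000408 - j0.3647 VA.
Step 7 — Real power: P = Re(S) = 0.000408 W.
Step 8 — Reactive power: Q = Im(S) = -0.3647 VAR.
Step 9 — Apparent power: |S| = 0.3647 VA.
Step 10 — Power factor: PF = P/|S| = 0.001118 (leading).

(a) P = 0.000408 W  (b) Q = -0.3647 VAR  (c) S = 0.3647 VA  (d) PF = 0.001118 (leading)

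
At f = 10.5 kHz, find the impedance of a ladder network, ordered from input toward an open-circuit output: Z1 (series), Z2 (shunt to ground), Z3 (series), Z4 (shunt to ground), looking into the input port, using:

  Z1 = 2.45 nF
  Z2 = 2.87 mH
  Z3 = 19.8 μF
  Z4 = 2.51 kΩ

Step 1 — Angular frequency: ω = 2π·f = 2π·1.05e+04 = 6.597e+04 rad/s.
Step 2 — Component impedances:
  Z1: Z = 1/(jωC) = -j/(ω·C) = 0 - j6187 Ω
  Z2: Z = jωL = j·6.597e+04·0.00287 = 0 + j189.3 Ω
  Z3: Z = 1/(jωC) = -j/(ω·C) = 0 - j0.7655 Ω
  Z4: Z = R = 2510 Ω
Step 3 — Ladder network (open output): work backward from the far end, alternating series and parallel combinations. Z_in = 14.2 - j5999 Ω = 5999∠-89.9° Ω.

Z = 14.2 - j5999 Ω = 5999∠-89.9° Ω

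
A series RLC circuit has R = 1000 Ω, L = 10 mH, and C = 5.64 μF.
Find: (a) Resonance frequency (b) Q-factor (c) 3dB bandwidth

Step 1 — Resonance: ω₀ = 1/√(LC) = 1/√(0.01·5.64e-06) = 4211 rad/s.
Step 2 — f₀ = ω₀/(2π) = 670.2 Hz.
Step 3 — Series Q: Q = ω₀L/R = 4211·0.01/1000 = 0.04211.
Step 4 — Bandwidth: Δω = ω₀/Q = 1e+05 rad/s; BW = Δω/(2π) = 1.592e+04 Hz.

(a) f₀ = 670.2 Hz  (b) Q = 0.04211  (c) BW = 1.592e+04 Hz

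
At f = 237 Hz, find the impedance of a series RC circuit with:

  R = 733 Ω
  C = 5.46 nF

Step 1 — Angular frequency: ω = 2π·f = 2π·237 = 1489 rad/s.
Step 2 — Component impedances:
  R: Z = R = 733 Ω
  C: Z = 1/(jωC) = -j/(ω·C) = 0 - j1.23e+05 Ω
Step 3 — Series combination: Z_total = R + C = 733 - j1.23e+05 Ω = 1.23e+05∠-89.7° Ω.

Z = 733 - j1.23e+05 Ω = 1.23e+05∠-89.7° Ω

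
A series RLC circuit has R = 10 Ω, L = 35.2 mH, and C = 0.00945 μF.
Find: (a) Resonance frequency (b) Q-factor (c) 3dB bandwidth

Step 1 — Resonance: ω₀ = 1/√(LC) = 1/√(0.0352·9.45e-09) = 5.483e+04 rad/s.
Step 2 — f₀ = ω₀/(2π) = 8726 Hz.
Step 3 — Series Q: Q = ω₀L/R = 5.483e+04·0.0352/10 = 193.
Step 4 — Bandwidth: Δω = ω₀/Q = 284.1 rad/s; BW = Δω/(2π) = 45.21 Hz.

(a) f₀ = 8726 Hz  (b) Q = 193  (c) BW = 45.21 Hz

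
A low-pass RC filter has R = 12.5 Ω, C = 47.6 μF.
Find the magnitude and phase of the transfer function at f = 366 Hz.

Step 1 — Angular frequency: ω = 2π·366 = 2300 rad/s.
Step 2 — Transfer function: H(jω) = 1/(1 + jωRC).
Step 3 — Denominator: 1 + jωRC = 1 + j·2300·12.5·4.76e-05 = 1 + j1.368.
Step 4 — H = 0.3482 - j0.4764.
Step 5 — Magnitude: |H| = 0.5901 (-4.6 dB); phase: φ = -53.8°.

|H| = 0.5901 (-4.6 dB), φ = -53.8°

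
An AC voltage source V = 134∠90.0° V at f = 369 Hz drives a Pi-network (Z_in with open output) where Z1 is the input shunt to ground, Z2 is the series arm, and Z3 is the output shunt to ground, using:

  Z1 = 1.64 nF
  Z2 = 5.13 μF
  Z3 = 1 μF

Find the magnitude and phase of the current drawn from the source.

Step 1 — Angular frequency: ω = 2π·f = 2π·369 = 2318 rad/s.
Step 2 — Component impedances:
  Z1: Z = 1/(jωC) = -j/(ω·C) = 0 - j2.63e+05 Ω
  Z2: Z = 1/(jωC) = -j/(ω·C) = 0 - j84.08 Ω
  Z3: Z = 1/(jωC) = -j/(ω·C) = 0 - j431.3 Ω
Step 3 — With open output, the series arm Z2 and the output shunt Z3 appear in series to ground: Z2 + Z3 = 0 - j515.4 Ω.
Step 4 — Parallel with input shunt Z1: Z_in = Z1 || (Z2 + Z3) = 0 - j514.4 Ω = 514.4∠-90.0° Ω.
Step 5 — Source phasor: V = 134∠90.0° V = 0 + j134 V.
Step 6 — Ohm's law: I = V / Z_total = (0 + j134) / (0 - j514.4) = -0.2605 A.
Step 7 — Convert to polar: |I| = 0.2605 A, ∠I = 180.0°.

I = 0.2605∠180.0° A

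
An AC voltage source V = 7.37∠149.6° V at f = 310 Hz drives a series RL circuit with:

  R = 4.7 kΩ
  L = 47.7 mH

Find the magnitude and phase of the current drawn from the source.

Step 1 — Angular frequency: ω = 2π·f = 2π·310 = 1948 rad/s.
Step 2 — Component impedances:
  R: Z = R = 4700 Ω
  L: Z = jωL = j·1948·0.0477 = 0 + j92.91 Ω
Step 3 — Series combination: Z_total = R + L = 4700 + j92.91 Ω = 4701∠1.1° Ω.
Step 4 — Source phasor: V = 7.37∠149.6° V = -6.357 + j3.729 V.
Step 5 — Ohm's law: I = V / Z_total = (-6.357 + j3.729) / (4700 + j92.91) = -0.001336 + j0.0008199 A.
Step 6 — Convert to polar: |I| = 0.001568 A, ∠I = 148.5°.

I = 0.001568∠148.5° A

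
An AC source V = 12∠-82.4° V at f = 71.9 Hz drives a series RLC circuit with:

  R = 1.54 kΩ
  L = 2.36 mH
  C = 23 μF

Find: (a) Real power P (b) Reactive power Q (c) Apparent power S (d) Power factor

Step 1 — Angular frequency: ω = 2π·f = 2π·71.9 = 451.8 rad/s.
Step 2 — Component impedances:
  R: Z = R = 1540 Ω
  L: Z = jωL = j·451.8·0.00236 = 0 + j1.066 Ω
  C: Z = 1/(jωC) = -j/(ω·C) = 0 - j96.24 Ω
Step 3 — Series combination: Z_total = R + L + C = 1540 - j95.18 Ω = 1543∠-3.5° Ω.
Step 4 — Source phasor: V = 12∠-82.4° V = 1.587 - j11.89 V.
Step 5 — Current: I = V / Z = 0.001502 - j0.007631 A = 0.007777∠-78.9° A.
Step 6 — Complex power: S = V·I* = 0.09315 - j0.005757 VA.
Step 7 — Real power: P = Re(S) = 0.09315 W.
Step 8 — Reactive power: Q = Im(S) = -0.005757 VAR.
Step 9 — Apparent power: |S| = 0.09333 VA.
Step 10 — Power factor: PF = P/|S| = 0.9981 (leading).

(a) P = 0.09315 W  (b) Q = -0.005757 VAR  (c) S = 0.09333 VA  (d) PF = 0.9981 (leading)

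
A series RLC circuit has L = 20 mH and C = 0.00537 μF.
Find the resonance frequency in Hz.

Step 1 — Resonance condition Im(Z)=0 gives ω₀ = 1/√(LC).
Step 2 — ω₀ = 1/√(0.02·5.37e-09) = 9.649e+04 rad/s.
Step 3 — f₀ = ω₀/(2π) = 1.536e+04 Hz.

f₀ = 1.536e+04 Hz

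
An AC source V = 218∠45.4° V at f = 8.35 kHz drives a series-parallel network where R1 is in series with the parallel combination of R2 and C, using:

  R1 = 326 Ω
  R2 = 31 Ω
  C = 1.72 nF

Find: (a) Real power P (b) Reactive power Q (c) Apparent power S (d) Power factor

Step 1 — Angular frequency: ω = 2π·f = 2π·8350 = 5.246e+04 rad/s.
Step 2 — Component impedances:
  R1: Z = R = 326 Ω
  R2: Z = R = 31 Ω
  C: Z = 1/(jωC) = -j/(ω·C) = 0 - j1.108e+04 Ω
Step 3 — Parallel branch: R2 || C = 1/(1/R2 + 1/C) = 31 - j0.08672 Ω.
Step 4 — Series with R1: Z_total = R1 + (R2 || C) = 357 - j0.08672 Ω = 357∠-0.0° Ω.
Step 5 — Source phasor: V = 218∠45.4° V = 153.1 + j155.2 V.
Step 6 — Current: I = V / Z = 0.4287 + j0.4349 A = 0.6106∠45.4° A.
Step 7 — Complex power: S = V·I* = 133.1 - j0.03234 VA.
Step 8 — Real power: P = Re(S) = 133.1 W.
Step 9 — Reactive power: Q = Im(S) = -0.03234 VAR.
Step 10 — Apparent power: |S| = 133.1 VA.
Step 11 — Power factor: PF = P/|S| = 1 (leading).

(a) P = 133.1 W  (b) Q = -0.03234 VAR  (c) S = 133.1 VA  (d) PF = 1 (leading)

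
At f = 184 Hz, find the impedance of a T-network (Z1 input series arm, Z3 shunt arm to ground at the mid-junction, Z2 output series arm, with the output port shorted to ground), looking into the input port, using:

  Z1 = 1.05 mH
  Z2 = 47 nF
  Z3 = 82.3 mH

Step 1 — Angular frequency: ω = 2π·f = 2π·184 = 1156 rad/s.
Step 2 — Component impedances:
  Z1: Z = jωL = j·1156·0.00105 = 0 + j1.214 Ω
  Z2: Z = 1/(jωC) = -j/(ω·C) = 0 - j1.84e+04 Ω
  Z3: Z = jωL = j·1156·0.0823 = 0 + j95.15 Ω
Step 3 — With the output port shorted to ground, the output series arm Z2 runs from the junction to ground; the shunt arm Z3 also runs from the junction to ground. They appear in parallel: Z3 || Z2 = 0 + j95.64 Ω.
Step 4 — Series with input arm Z1: Z_in = Z1 + (Z3 || Z2) = 0 + j96.86 Ω = 96.86∠90.0° Ω.

Z = 0 + j96.86 Ω = 96.86∠90.0° Ω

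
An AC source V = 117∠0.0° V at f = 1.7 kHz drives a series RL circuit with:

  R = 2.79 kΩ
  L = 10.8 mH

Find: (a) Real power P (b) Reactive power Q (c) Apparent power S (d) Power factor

Step 1 — Angular frequency: ω = 2π·f = 2π·1700 = 1.068e+04 rad/s.
Step 2 — Component impedances:
  R: Z = R = 2790 Ω
  L: Z = jωL = j·1.068e+04·0.0108 = 0 + j115.4 Ω
Step 3 — Series combination: Z_total = R + L = 2790 + j115.4 Ω = 2792∠2.4° Ω.
Step 4 — Source phasor: V = 117∠0.0° V = 117 V.
Step 5 — Current: I = V / Z = 0.04186 - j0.001731 A = 0.0419∠-2.4° A.
Step 6 — Complex power: S = V·I* = 4.898 + j0.2025 VA.
Step 7 — Real power: P = Re(S) = 4.898 W.
Step 8 — Reactive power: Q = Im(S) = 0.2025 VAR.
Step 9 — Apparent power: |S| = 4.902 VA.
Step 10 — Power factor: PF = P/|S| = 0.9991 (lagging).

(a) P = 4.898 W  (b) Q = 0.2025 VAR  (c) S = 4.902 VA  (d) PF = 0.9991 (lagging)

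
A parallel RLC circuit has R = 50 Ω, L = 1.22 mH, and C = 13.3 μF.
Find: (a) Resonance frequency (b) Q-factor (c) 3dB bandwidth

Step 1 — Resonance: ω₀ = 1/√(LC) = 1/√(0.00122·1.33e-05) = 7850 rad/s.
Step 2 — f₀ = ω₀/(2π) = 1249 Hz.
Step 3 — Parallel Q: Q = R/(ω₀L) = 50/(7850·0.00122) = 5.221.
Step 4 — Bandwidth: Δω = ω₀/Q = 1504 rad/s; BW = Δω/(2π) = 239.3 Hz.

(a) f₀ = 1249 Hz  (b) Q = 5.221  (c) BW = 239.3 Hz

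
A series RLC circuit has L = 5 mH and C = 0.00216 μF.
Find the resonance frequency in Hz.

Step 1 — Resonance condition Im(Z)=0 gives ω₀ = 1/√(LC).
Step 2 — ω₀ = 1/√(0.005·2.16e-09) = 3.043e+05 rad/s.
Step 3 — f₀ = ω₀/(2π) = 4.843e+04 Hz.

f₀ = 4.843e+04 Hz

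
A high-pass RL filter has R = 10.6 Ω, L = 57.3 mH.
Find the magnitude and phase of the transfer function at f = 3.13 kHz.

Step 1 — Angular frequency: ω = 2π·3130 = 1.967e+04 rad/s.
Step 2 — Transfer function: H(jω) = jωL/(R + jωL).
Step 3 — Numerator jωL = j·1127; denominator R + jωL = 10.6 + j1127.
Step 4 — H = 0.9999 + j0.009406.
Step 5 — Magnitude: |H| = 1 (-0.0 dB); phase: φ = 0.5°.

|H| = 1 (-0.0 dB), φ = 0.5°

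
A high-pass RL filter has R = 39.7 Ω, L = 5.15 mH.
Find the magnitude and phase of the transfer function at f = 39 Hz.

Step 1 — Angular frequency: ω = 2π·39 = 245 rad/s.
Step 2 — Transfer function: H(jω) = jωL/(R + jωL).
Step 3 — Numerator jωL = j·1.262; denominator R + jωL = 39.7 + j1.262.
Step 4 — H = 0.001009 + j0.03176.
Step 5 — Magnitude: |H| = 0.03177 (-30.0 dB); phase: φ = 88.2°.

|H| = 0.03177 (-30.0 dB), φ = 88.2°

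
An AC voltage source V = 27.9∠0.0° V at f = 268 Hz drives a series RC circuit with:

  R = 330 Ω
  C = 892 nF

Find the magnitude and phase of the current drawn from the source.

Step 1 — Angular frequency: ω = 2π·f = 2π·268 = 1684 rad/s.
Step 2 — Component impedances:
  R: Z = R = 330 Ω
  C: Z = 1/(jωC) = -j/(ω·C) = 0 - j665.8 Ω
Step 3 — Series combination: Z_total = R + C = 330 - j665.8 Ω = 743.1∠-63.6° Ω.
Step 4 — Source phasor: V = 27.9∠0.0° V = 27.9 V.
Step 5 — Ohm's law: I = V / Z_total = (27.9) / (330 - j665.8) = 0.01668 + j0.03364 A.
Step 6 — Convert to polar: |I| = 0.03755 A, ∠I = 63.6°.

I = 0.03755∠63.6° A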